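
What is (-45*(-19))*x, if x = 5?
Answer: 4275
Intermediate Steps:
(-45*(-19))*x = -45*(-19)*5 = 855*5 = 4275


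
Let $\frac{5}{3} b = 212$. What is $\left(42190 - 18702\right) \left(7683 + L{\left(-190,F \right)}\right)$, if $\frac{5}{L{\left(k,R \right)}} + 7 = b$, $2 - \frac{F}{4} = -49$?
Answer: $\frac{108456027904}{601} \approx 1.8046 \cdot 10^{8}$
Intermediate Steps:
$F = 204$ ($F = 8 - -196 = 8 + 196 = 204$)
$b = \frac{636}{5}$ ($b = \frac{3}{5} \cdot 212 = \frac{636}{5} \approx 127.2$)
$L{\left(k,R \right)} = \frac{25}{601}$ ($L{\left(k,R \right)} = \frac{5}{-7 + \frac{636}{5}} = \frac{5}{\frac{601}{5}} = 5 \cdot \frac{5}{601} = \frac{25}{601}$)
$\left(42190 - 18702\right) \left(7683 + L{\left(-190,F \right)}\right) = \left(42190 - 18702\right) \left(7683 + \frac{25}{601}\right) = 23488 \cdot \frac{4617508}{601} = \frac{108456027904}{601}$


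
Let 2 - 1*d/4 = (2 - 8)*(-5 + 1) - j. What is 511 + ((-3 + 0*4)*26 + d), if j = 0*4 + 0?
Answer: 345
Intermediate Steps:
j = 0 (j = 0 + 0 = 0)
d = -88 (d = 8 - 4*((2 - 8)*(-5 + 1) - 1*0) = 8 - 4*(-6*(-4) + 0) = 8 - 4*(24 + 0) = 8 - 4*24 = 8 - 96 = -88)
511 + ((-3 + 0*4)*26 + d) = 511 + ((-3 + 0*4)*26 - 88) = 511 + ((-3 + 0)*26 - 88) = 511 + (-3*26 - 88) = 511 + (-78 - 88) = 511 - 166 = 345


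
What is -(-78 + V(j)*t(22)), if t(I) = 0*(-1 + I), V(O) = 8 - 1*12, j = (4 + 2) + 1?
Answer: 78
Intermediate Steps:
j = 7 (j = 6 + 1 = 7)
V(O) = -4 (V(O) = 8 - 12 = -4)
t(I) = 0
-(-78 + V(j)*t(22)) = -(-78 - 4*0) = -(-78 + 0) = -1*(-78) = 78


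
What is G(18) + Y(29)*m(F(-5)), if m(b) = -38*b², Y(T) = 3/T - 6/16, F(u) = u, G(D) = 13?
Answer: 31433/116 ≈ 270.97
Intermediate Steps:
Y(T) = -3/8 + 3/T (Y(T) = 3/T - 6*1/16 = 3/T - 3/8 = -3/8 + 3/T)
G(18) + Y(29)*m(F(-5)) = 13 + (-3/8 + 3/29)*(-38*(-5)²) = 13 + (-3/8 + 3*(1/29))*(-38*25) = 13 + (-3/8 + 3/29)*(-950) = 13 - 63/232*(-950) = 13 + 29925/116 = 31433/116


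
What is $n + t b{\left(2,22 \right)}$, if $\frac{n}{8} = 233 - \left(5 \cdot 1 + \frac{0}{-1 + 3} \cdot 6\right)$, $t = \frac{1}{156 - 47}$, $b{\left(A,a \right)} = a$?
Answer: $\frac{198838}{109} \approx 1824.2$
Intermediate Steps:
$t = \frac{1}{109} \approx 0.0091743$
$n = 1824$ ($n = 8 \left(233 - \left(5 \cdot 1 + \frac{0}{-1 + 3} \cdot 6\right)\right) = 8 \left(233 - \left(5 + \frac{0}{2} \cdot 6\right)\right) = 8 \left(233 - \left(5 + 0 \cdot \frac{1}{2} \cdot 6\right)\right) = 8 \left(233 - \left(5 + 0 \cdot 6\right)\right) = 8 \left(233 - \left(5 + 0\right)\right) = 8 \left(233 - 5\right) = 8 \cdot 228 = 1824$)
$n + t b{\left(2,22 \right)} = 1824 + \frac{1}{109} \cdot 22 = 1824 + \frac{22}{109} = \frac{198838}{109}$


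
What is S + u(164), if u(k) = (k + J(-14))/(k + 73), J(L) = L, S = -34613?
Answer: -2734377/79 ≈ -34612.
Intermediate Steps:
u(k) = (-14 + k)/(73 + k) (u(k) = (k - 14)/(k + 73) = (-14 + k)/(73 + k))
S + u(164) = -34613 + (-14 + 164)/(73 + 164) = -34613 + 150/237 = -34613 + (1/237)*150 = -34613 + 50/79 = -2734377/79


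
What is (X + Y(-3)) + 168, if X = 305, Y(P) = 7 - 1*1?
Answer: 479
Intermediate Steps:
Y(P) = 6 (Y(P) = 7 - 1 = 6)
(X + Y(-3)) + 168 = (305 + 6) + 168 = 311 + 168 = 479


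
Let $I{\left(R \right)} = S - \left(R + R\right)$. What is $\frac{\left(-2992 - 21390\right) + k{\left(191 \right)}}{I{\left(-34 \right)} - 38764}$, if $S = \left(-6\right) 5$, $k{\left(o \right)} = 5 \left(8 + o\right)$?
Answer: $\frac{23387}{38726} \approx 0.60391$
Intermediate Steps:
$k{\left(o \right)} = 40 + 5 o$
$S = -30$
$I{\left(R \right)} = -30 - 2 R$ ($I{\left(R \right)} = -30 - \left(R + R\right) = -30 - 2 R$)
$\frac{\left(-2992 - 21390\right) + k{\left(191 \right)}}{I{\left(-34 \right)} - 38764} = \frac{\left(-2992 - 21390\right) + \left(40 + 5 \cdot 191\right)}{\left(-30 - -68\right) - 38764} = \frac{\left(-2992 - 21390\right) + \left(40 + 955\right)}{\left(-30 + 68\right) - 38764} = \frac{-24382 + 995}{38 - 38764} = - \frac{23387}{-38726} = \left(-23387\right) \left(- \frac{1}{38726}\right) = \frac{23387}{38726}$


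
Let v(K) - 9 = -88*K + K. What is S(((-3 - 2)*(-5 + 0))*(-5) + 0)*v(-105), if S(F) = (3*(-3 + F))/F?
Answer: 3511296/125 ≈ 28090.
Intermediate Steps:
v(K) = 9 - 87*K (v(K) = 9 + (-88*K + K) = 9 - 87*K)
S(F) = (-9 + 3*F)/F
S(((-3 - 2)*(-5 + 0))*(-5) + 0)*v(-105) = (3 - 9/(((-3 - 2)*(-5 + 0))*(-5) + 0))*(9 - 87*(-105)) = (3 - 9/(-5*(-5)*(-5) + 0))*(9 + 9135) = (3 - 9/(25*(-5) + 0))*9144 = (3 - 9/(-125 + 0))*9144 = (3 - 9/(-125))*9144 = (3 - 9*(-1/125))*9144 = (3 + 9/125)*9144 = (384/125)*9144 = 3511296/125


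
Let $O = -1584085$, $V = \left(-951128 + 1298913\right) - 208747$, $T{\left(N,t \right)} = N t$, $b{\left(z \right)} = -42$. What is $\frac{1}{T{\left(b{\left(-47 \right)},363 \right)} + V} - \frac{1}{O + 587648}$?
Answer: $\frac{1120229}{123350929104} \approx 9.0816 \cdot 10^{-6}$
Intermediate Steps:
$V = 139038$ ($V = 347785 - 208747 = 139038$)
$\frac{1}{T{\left(b{\left(-47 \right)},363 \right)} + V} - \frac{1}{O + 587648} = \frac{1}{\left(-42\right) 363 + 139038} - \frac{1}{-1584085 + 587648} = \frac{1}{-15246 + 139038} - \frac{1}{-996437} = \frac{1}{123792} - - \frac{1}{996437} = \frac{1}{123792} + \frac{1}{996437} = \frac{1120229}{123350929104}$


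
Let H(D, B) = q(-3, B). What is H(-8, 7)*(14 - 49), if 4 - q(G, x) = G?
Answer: -245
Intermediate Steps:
q(G, x) = 4 - G
H(D, B) = 7 (H(D, B) = 4 - 1*(-3) = 4 + 3 = 7)
H(-8, 7)*(14 - 49) = 7*(14 - 49) = 7*(-35) = -245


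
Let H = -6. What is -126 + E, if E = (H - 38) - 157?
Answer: -327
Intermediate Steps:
E = -201 (E = (-6 - 38) - 157 = -44 - 157 = -201)
-126 + E = -126 - 201 = -327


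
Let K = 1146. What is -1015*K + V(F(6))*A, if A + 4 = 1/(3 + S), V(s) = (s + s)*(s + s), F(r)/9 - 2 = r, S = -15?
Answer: -1247862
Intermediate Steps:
F(r) = 18 + 9*r
V(s) = 4*s² (V(s) = (2*s)*(2*s) = 4*s²)
A = -49/12 (A = -4 + 1/(3 - 15) = -4 + 1/(-12) = -4 - 1/12 = -49/12 ≈ -4.0833)
-1015*K + V(F(6))*A = -1015*1146 + (4*(18 + 9*6)²)*(-49/12) = -1163190 + (4*(18 + 54)²)*(-49/12) = -1163190 + (4*72²)*(-49/12) = -1163190 + (4*5184)*(-49/12) = -1163190 + 20736*(-49/12) = -1163190 - 84672 = -1247862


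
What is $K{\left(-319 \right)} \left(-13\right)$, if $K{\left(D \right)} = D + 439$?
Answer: $-1560$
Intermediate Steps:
$K{\left(D \right)} = 439 + D$
$K{\left(-319 \right)} \left(-13\right) = \left(439 - 319\right) \left(-13\right) = 120 \left(-13\right) = -1560$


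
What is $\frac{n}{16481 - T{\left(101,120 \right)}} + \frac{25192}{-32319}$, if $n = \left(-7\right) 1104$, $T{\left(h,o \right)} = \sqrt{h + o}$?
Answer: $- \frac{2739761251868}{2194647065415} - \frac{1932 \sqrt{221}}{67905785} \approx -1.2488$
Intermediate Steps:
$n = -7728$
$\frac{n}{16481 - T{\left(101,120 \right)}} + \frac{25192}{-32319} = - \frac{7728}{16481 - \sqrt{101 + 120}} + \frac{25192}{-32319} = - \frac{7728}{16481 - \sqrt{221}} + 25192 \left(- \frac{1}{32319}\right) = - \frac{7728}{16481 - \sqrt{221}} - \frac{25192}{32319} = - \frac{25192}{32319} - \frac{7728}{16481 - \sqrt{221}}$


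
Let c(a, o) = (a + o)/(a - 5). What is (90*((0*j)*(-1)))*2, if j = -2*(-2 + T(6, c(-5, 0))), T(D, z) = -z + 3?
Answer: 0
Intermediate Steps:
c(a, o) = (a + o)/(-5 + a)
T(D, z) = 3 - z
j = -1 (j = -2*(-2 + (3 - (-5 + 0)/(-5 - 5))) = -2*(-2 + (3 - (-5)/(-10))) = -2*(-2 + (3 - (-1)*(-5)/10)) = -2*(-2 + (3 - 1*½)) = -2*(-2 + (3 - ½)) = -2*(-2 + 5/2) = -2*½ = -1)
(90*((0*j)*(-1)))*2 = (90*((0*(-1))*(-1)))*2 = (90*(0*(-1)))*2 = (90*0)*2 = 0*2 = 0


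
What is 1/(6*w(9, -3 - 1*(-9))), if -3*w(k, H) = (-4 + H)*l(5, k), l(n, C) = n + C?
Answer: -1/56 ≈ -0.017857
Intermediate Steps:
l(n, C) = C + n
w(k, H) = -(-4 + H)*(5 + k)/3 (w(k, H) = -(-4 + H)*(k + 5)/3 = -(-4 + H)*(5 + k)/3)
1/(6*w(9, -3 - 1*(-9))) = 1/(6*(-(-4 + (-3 - 1*(-9)))*(5 + 9)/3)) = 1/(6*(-⅓*(-4 + (-3 + 9))*14)) = 1/(6*(-⅓*(-4 + 6)*14)) = 1/(6*(-⅓*2*14)) = 1/(6*(-28/3)) = 1/(-56) = -1/56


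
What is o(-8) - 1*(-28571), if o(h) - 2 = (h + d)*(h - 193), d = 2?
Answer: 29779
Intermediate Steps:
o(h) = 2 + (-193 + h)*(2 + h) (o(h) = 2 + (h + 2)*(h - 193) = 2 + (2 + h)*(-193 + h) = 2 + (-193 + h)*(2 + h))
o(-8) - 1*(-28571) = (-384 + (-8)² - 191*(-8)) - 1*(-28571) = (-384 + 64 + 1528) + 28571 = 1208 + 28571 = 29779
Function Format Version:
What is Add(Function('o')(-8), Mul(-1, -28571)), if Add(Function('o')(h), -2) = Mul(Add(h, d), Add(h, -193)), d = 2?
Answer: 29779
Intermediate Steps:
Function('o')(h) = Add(2, Mul(Add(-193, h), Add(2, h))) (Function('o')(h) = Add(2, Mul(Add(h, 2), Add(h, -193))) = Add(2, Mul(Add(2, h), Add(-193, h))) = Add(2, Mul(Add(-193, h), Add(2, h))))
Add(Function('o')(-8), Mul(-1, -28571)) = Add(Add(-384, Pow(-8, 2), Mul(-191, -8)), Mul(-1, -28571)) = Add(Add(-384, 64, 1528), 28571) = Add(1208, 28571) = 29779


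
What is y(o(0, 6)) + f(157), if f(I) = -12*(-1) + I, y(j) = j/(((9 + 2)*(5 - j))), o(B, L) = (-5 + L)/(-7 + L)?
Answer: 11153/66 ≈ 168.98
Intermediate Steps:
o(B, L) = (-5 + L)/(-7 + L)
y(j) = j/(55 - 11*j) (y(j) = j/((11*(5 - j))) = j/(55 - 11*j))
f(I) = 12 + I
y(o(0, 6)) + f(157) = -(-5 + 6)/(-7 + 6)/(-55 + 11*((-5 + 6)/(-7 + 6))) + (12 + 157) = -1/(-1)/(-55 + 11*(1/(-1))) + 169 = -(-1*1)/(-55 + 11*(-1*1)) + 169 = -1*(-1)/(-55 + 11*(-1)) + 169 = -1*(-1)/(-55 - 11) + 169 = -1*(-1)/(-66) + 169 = -1*(-1)*(-1/66) + 169 = -1/66 + 169 = 11153/66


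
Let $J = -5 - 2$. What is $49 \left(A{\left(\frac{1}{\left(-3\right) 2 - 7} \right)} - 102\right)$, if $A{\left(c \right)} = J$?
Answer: $-5341$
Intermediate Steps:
$J = -7$
$A{\left(c \right)} = -7$
$49 \left(A{\left(\frac{1}{\left(-3\right) 2 - 7} \right)} - 102\right) = 49 \left(-7 - 102\right) = 49 \left(-109\right) = -5341$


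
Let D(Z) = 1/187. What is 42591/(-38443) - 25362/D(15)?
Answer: -182323428033/38443 ≈ -4.7427e+6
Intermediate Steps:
D(Z) = 1/187
42591/(-38443) - 25362/D(15) = 42591/(-38443) - 25362/1/187 = 42591*(-1/38443) - 25362*187 = -42591/38443 - 4742694 = -182323428033/38443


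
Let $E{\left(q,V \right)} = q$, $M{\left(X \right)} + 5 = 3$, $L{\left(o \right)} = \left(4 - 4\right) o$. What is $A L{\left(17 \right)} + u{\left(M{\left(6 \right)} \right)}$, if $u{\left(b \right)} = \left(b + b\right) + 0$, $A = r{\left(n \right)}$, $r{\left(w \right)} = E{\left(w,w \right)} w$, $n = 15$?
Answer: $-4$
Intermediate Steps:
$L{\left(o \right)} = 0$ ($L{\left(o \right)} = 0 o = 0$)
$M{\left(X \right)} = -2$ ($M{\left(X \right)} = -5 + 3 = -2$)
$r{\left(w \right)} = w^{2}$ ($r{\left(w \right)} = w w = w^{2}$)
$A = 225$ ($A = 15^{2} = 225$)
$u{\left(b \right)} = 2 b$ ($u{\left(b \right)} = 2 b + 0 = 2 b$)
$A L{\left(17 \right)} + u{\left(M{\left(6 \right)} \right)} = 225 \cdot 0 + 2 \left(-2\right) = 0 - 4 = -4$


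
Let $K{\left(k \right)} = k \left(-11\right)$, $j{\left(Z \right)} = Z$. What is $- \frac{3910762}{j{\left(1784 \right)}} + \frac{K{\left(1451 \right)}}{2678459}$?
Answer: $- \frac{5237422075091}{2389185428} \approx -2192.1$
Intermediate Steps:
$K{\left(k \right)} = - 11 k$
$- \frac{3910762}{j{\left(1784 \right)}} + \frac{K{\left(1451 \right)}}{2678459} = - \frac{3910762}{1784} + \frac{\left(-11\right) 1451}{2678459} = \left(-3910762\right) \frac{1}{1784} - \frac{15961}{2678459} = - \frac{1955381}{892} - \frac{15961}{2678459} = - \frac{5237422075091}{2389185428}$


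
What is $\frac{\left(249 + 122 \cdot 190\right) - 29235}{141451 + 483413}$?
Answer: $- \frac{2903}{312432} \approx -0.0092916$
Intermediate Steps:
$\frac{\left(249 + 122 \cdot 190\right) - 29235}{141451 + 483413} = \frac{\left(249 + 23180\right) - 29235}{624864} = \left(23429 - 29235\right) \frac{1}{624864} = \left(-5806\right) \frac{1}{624864} = - \frac{2903}{312432}$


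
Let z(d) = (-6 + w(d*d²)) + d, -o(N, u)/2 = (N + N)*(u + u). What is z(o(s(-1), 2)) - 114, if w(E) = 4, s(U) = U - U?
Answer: -116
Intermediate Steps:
s(U) = 0
o(N, u) = -8*N*u (o(N, u) = -2*(N + N)*(u + u) = -2*2*N*2*u = -8*N*u)
z(d) = -2 + d (z(d) = (-6 + 4) + d = -2 + d)
z(o(s(-1), 2)) - 114 = (-2 - 8*0*2) - 114 = (-2 + 0) - 114 = -2 - 114 = -116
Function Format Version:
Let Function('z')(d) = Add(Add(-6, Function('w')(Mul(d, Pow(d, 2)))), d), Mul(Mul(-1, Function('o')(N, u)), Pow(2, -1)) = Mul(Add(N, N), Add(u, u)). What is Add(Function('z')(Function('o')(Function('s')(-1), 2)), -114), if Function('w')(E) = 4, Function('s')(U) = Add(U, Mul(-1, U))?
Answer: -116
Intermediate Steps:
Function('s')(U) = 0
Function('o')(N, u) = Mul(-8, N, u) (Function('o')(N, u) = Mul(-2, Mul(Add(N, N), Add(u, u))) = Mul(-2, Mul(Mul(2, N), Mul(2, u))) = Mul(-2, Mul(4, N, u)) = Mul(-8, N, u))
Function('z')(d) = Add(-2, d) (Function('z')(d) = Add(Add(-6, 4), d) = Add(-2, d))
Add(Function('z')(Function('o')(Function('s')(-1), 2)), -114) = Add(Add(-2, Mul(-8, 0, 2)), -114) = Add(Add(-2, 0), -114) = Add(-2, -114) = -116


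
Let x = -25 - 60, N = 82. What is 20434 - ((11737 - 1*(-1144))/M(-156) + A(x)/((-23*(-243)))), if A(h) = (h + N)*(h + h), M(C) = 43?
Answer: 1612942693/80109 ≈ 20134.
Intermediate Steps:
x = -85
A(h) = 2*h*(82 + h) (A(h) = (h + 82)*(h + h) = (82 + h)*(2*h) = 2*h*(82 + h))
20434 - ((11737 - 1*(-1144))/M(-156) + A(x)/((-23*(-243)))) = 20434 - ((11737 - 1*(-1144))/43 + (2*(-85)*(82 - 85))/((-23*(-243)))) = 20434 - ((11737 + 1144)*(1/43) + (2*(-85)*(-3))/5589) = 20434 - (12881*(1/43) + 510*(1/5589)) = 20434 - (12881/43 + 170/1863) = 20434 - 1*24004613/80109 = 20434 - 24004613/80109 = 1612942693/80109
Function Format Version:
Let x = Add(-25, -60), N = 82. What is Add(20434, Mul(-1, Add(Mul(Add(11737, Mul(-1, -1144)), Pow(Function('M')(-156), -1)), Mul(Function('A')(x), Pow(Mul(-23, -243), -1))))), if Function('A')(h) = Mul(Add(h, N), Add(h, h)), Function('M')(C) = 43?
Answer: Rational(1612942693, 80109) ≈ 20134.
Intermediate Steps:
x = -85
Function('A')(h) = Mul(2, h, Add(82, h)) (Function('A')(h) = Mul(Add(h, 82), Add(h, h)) = Mul(Add(82, h), Mul(2, h)) = Mul(2, h, Add(82, h)))
Add(20434, Mul(-1, Add(Mul(Add(11737, Mul(-1, -1144)), Pow(Function('M')(-156), -1)), Mul(Function('A')(x), Pow(Mul(-23, -243), -1))))) = Add(20434, Mul(-1, Add(Mul(Add(11737, Mul(-1, -1144)), Pow(43, -1)), Mul(Mul(2, -85, Add(82, -85)), Pow(Mul(-23, -243), -1))))) = Add(20434, Mul(-1, Add(Mul(Add(11737, 1144), Rational(1, 43)), Mul(Mul(2, -85, -3), Pow(5589, -1))))) = Add(20434, Mul(-1, Add(Mul(12881, Rational(1, 43)), Mul(510, Rational(1, 5589))))) = Add(20434, Mul(-1, Add(Rational(12881, 43), Rational(170, 1863)))) = Add(20434, Mul(-1, Rational(24004613, 80109))) = Add(20434, Rational(-24004613, 80109)) = Rational(1612942693, 80109)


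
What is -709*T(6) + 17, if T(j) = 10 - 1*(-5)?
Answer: -10618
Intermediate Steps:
T(j) = 15 (T(j) = 10 + 5 = 15)
-709*T(6) + 17 = -709*15 + 17 = -10635 + 17 = -10618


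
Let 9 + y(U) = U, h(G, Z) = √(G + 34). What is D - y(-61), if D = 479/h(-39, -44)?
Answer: 70 - 479*I*√5/5 ≈ 70.0 - 214.22*I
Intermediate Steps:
h(G, Z) = √(34 + G)
y(U) = -9 + U
D = -479*I*√5/5 (D = 479/(√(34 - 39)) = 479/(√(-5)) = 479/((I*√5)) = 479*(-I*√5/5) = -479*I*√5/5 ≈ -214.22*I)
D - y(-61) = -479*I*√5/5 - (-9 - 61) = -479*I*√5/5 - 1*(-70) = -479*I*√5/5 + 70 = 70 - 479*I*√5/5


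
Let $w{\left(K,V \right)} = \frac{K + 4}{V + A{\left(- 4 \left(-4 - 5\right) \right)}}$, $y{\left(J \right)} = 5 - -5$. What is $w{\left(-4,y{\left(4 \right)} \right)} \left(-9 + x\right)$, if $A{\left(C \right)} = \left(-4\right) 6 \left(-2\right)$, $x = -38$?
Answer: $0$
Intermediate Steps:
$y{\left(J \right)} = 10$ ($y{\left(J \right)} = 5 + 5 = 10$)
$A{\left(C \right)} = 48$ ($A{\left(C \right)} = \left(-24\right) \left(-2\right) = 48$)
$w{\left(K,V \right)} = \frac{4 + K}{48 + V}$ ($w{\left(K,V \right)} = \frac{K + 4}{V + 48} = \frac{4 + K}{48 + V}$)
$w{\left(-4,y{\left(4 \right)} \right)} \left(-9 + x\right) = \frac{4 - 4}{48 + 10} \left(-9 - 38\right) = \frac{1}{58} \cdot 0 \left(-47\right) = 0 \left(-47\right) = 0$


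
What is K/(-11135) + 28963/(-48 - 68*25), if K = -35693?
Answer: -260111641/19463980 ≈ -13.364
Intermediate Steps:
K/(-11135) + 28963/(-48 - 68*25) = -35693/(-11135) + 28963/(-48 - 68*25) = -35693*(-1/11135) + 28963/(-48 - 1700) = 35693/11135 + 28963/(-1748) = 35693/11135 + 28963*(-1/1748) = 35693/11135 - 28963/1748 = -260111641/19463980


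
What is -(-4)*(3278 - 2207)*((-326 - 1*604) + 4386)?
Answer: 14805504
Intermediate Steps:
-(-4)*(3278 - 2207)*((-326 - 1*604) + 4386) = -(-4)*1071*((-326 - 604) + 4386) = -(-4)*1071*(-930 + 4386) = -(-4)*1071*3456 = -(-4)*3701376 = -1*(-14805504) = 14805504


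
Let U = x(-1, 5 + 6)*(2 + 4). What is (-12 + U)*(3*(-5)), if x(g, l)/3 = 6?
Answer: -1440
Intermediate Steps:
x(g, l) = 18 (x(g, l) = 3*6 = 18)
U = 108 (U = 18*(2 + 4) = 18*6 = 108)
(-12 + U)*(3*(-5)) = (-12 + 108)*(3*(-5)) = 96*(-15) = -1440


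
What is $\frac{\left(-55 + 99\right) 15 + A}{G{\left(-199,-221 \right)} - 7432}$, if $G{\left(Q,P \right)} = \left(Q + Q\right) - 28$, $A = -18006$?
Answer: $\frac{8673}{3929} \approx 2.2074$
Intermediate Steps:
$G{\left(Q,P \right)} = -28 + 2 Q$ ($G{\left(Q,P \right)} = 2 Q - 28 = -28 + 2 Q$)
$\frac{\left(-55 + 99\right) 15 + A}{G{\left(-199,-221 \right)} - 7432} = \frac{\left(-55 + 99\right) 15 - 18006}{\left(-28 + 2 \left(-199\right)\right) - 7432} = \frac{44 \cdot 15 - 18006}{\left(-28 - 398\right) - 7432} = \frac{660 - 18006}{-426 - 7432} = - \frac{17346}{-7858} = \left(-17346\right) \left(- \frac{1}{7858}\right) = \frac{8673}{3929}$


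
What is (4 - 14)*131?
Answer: -1310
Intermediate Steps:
(4 - 14)*131 = -10*131 = -1310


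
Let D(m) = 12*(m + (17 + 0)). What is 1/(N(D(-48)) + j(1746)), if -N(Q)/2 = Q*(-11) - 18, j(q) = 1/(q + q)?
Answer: -3492/28452815 ≈ -0.00012273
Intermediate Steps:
j(q) = 1/(2*q)
D(m) = 204 + 12*m (D(m) = 12*(m + 17) = 12*(17 + m) = 204 + 12*m)
N(Q) = 36 + 22*Q (N(Q) = -2*(Q*(-11) - 18) = -2*(-11*Q - 18) = -2*(-18 - 11*Q) = 36 + 22*Q)
1/(N(D(-48)) + j(1746)) = 1/((36 + 22*(204 + 12*(-48))) + (½)/1746) = 1/((36 + 22*(204 - 576)) + (½)*(1/1746)) = 1/((36 + 22*(-372)) + 1/3492) = 1/((36 - 8184) + 1/3492) = 1/(-8148 + 1/3492) = 1/(-28452815/3492) = -3492/28452815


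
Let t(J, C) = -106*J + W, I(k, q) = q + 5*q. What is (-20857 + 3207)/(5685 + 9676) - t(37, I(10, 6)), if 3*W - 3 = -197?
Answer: 183664610/46083 ≈ 3985.5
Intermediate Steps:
W = -194/3 (W = 1 + (1/3)*(-197) = 1 - 197/3 = -194/3 ≈ -64.667)
I(k, q) = 6*q
t(J, C) = -194/3 - 106*J (t(J, C) = -106*J - 194/3 = -194/3 - 106*J)
(-20857 + 3207)/(5685 + 9676) - t(37, I(10, 6)) = (-20857 + 3207)/(5685 + 9676) - (-194/3 - 106*37) = -17650/15361 - (-194/3 - 3922) = -17650*1/15361 - 1*(-11960/3) = -17650/15361 + 11960/3 = 183664610/46083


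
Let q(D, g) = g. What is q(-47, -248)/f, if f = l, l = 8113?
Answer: -248/8113 ≈ -0.030568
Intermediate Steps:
f = 8113
q(-47, -248)/f = -248/8113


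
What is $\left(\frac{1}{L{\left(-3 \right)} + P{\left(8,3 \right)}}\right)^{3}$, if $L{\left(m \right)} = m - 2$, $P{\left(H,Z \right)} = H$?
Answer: $\frac{1}{27} \approx 0.037037$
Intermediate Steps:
$L{\left(m \right)} = -2 + m$ ($L{\left(m \right)} = m - 2 = -2 + m$)
$\left(\frac{1}{L{\left(-3 \right)} + P{\left(8,3 \right)}}\right)^{3} = \left(\frac{1}{\left(-2 - 3\right) + 8}\right)^{3} = \left(\frac{1}{-5 + 8}\right)^{3} = \left(\frac{1}{3}\right)^{3} = \frac{1}{27}$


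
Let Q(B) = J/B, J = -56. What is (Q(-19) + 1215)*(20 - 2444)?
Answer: -56093784/19 ≈ -2.9523e+6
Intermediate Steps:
Q(B) = -56/B
(Q(-19) + 1215)*(20 - 2444) = (-56/(-19) + 1215)*(20 - 2444) = (-56*(-1/19) + 1215)*(-2424) = (56/19 + 1215)*(-2424) = (23141/19)*(-2424) = -56093784/19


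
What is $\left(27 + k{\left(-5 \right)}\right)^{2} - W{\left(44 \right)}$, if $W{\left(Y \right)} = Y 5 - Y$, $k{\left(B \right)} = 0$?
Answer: $553$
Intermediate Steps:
$W{\left(Y \right)} = 4 Y$ ($W{\left(Y \right)} = 5 Y - Y = 4 Y$)
$\left(27 + k{\left(-5 \right)}\right)^{2} - W{\left(44 \right)} = \left(27 + 0\right)^{2} - 4 \cdot 44 = 27^{2} - 176 = 729 - 176 = 553$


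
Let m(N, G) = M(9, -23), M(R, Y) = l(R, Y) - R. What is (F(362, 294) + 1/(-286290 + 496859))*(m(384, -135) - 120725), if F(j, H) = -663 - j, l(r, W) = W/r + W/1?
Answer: 78191772613088/631707 ≈ 1.2378e+8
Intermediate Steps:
l(r, W) = W + W/r (l(r, W) = W/r + W*1 = W/r + W = W + W/r)
M(R, Y) = Y - R + Y/R (M(R, Y) = (Y + Y/R) - R = Y - R + Y/R)
m(N, G) = -311/9 (m(N, G) = -23 - 1*9 - 23/9 = -23 - 9 - 23*⅑ = -23 - 9 - 23/9 = -311/9)
(F(362, 294) + 1/(-286290 + 496859))*(m(384, -135) - 120725) = ((-663 - 1*362) + 1/(-286290 + 496859))*(-311/9 - 120725) = ((-663 - 362) + 1/210569)*(-1086836/9) = (-1025 + 1/210569)*(-1086836/9) = -215833224/210569*(-1086836/9) = 78191772613088/631707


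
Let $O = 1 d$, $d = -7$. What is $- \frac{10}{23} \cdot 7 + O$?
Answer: $- \frac{231}{23} \approx -10.043$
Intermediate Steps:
$O = -7$ ($O = 1 \left(-7\right) = -7$)
$- \frac{10}{23} \cdot 7 + O = - \frac{10}{23} \cdot 7 - 7 = \left(-10\right) \frac{1}{23} \cdot 7 - 7 = \left(- \frac{10}{23}\right) 7 - 7 = - \frac{70}{23} - 7 = - \frac{231}{23}$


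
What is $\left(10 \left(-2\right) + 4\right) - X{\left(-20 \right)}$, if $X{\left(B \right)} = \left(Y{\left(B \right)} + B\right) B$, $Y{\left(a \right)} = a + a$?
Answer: $-1216$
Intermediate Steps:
$Y{\left(a \right)} = 2 a$
$X{\left(B \right)} = 3 B^{2}$ ($X{\left(B \right)} = \left(2 B + B\right) B = 3 B B = 3 B^{2}$)
$\left(10 \left(-2\right) + 4\right) - X{\left(-20 \right)} = \left(10 \left(-2\right) + 4\right) - 3 \left(-20\right)^{2} = \left(-20 + 4\right) - 3 \cdot 400 = -16 - 1200 = -1216$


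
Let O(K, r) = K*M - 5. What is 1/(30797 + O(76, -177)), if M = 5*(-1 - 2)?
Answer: 1/29652 ≈ 3.3725e-5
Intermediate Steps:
M = -15 (M = 5*(-3) = -15)
O(K, r) = -5 - 15*K (O(K, r) = K*(-15) - 5 = -15*K - 5 = -5 - 15*K)
1/(30797 + O(76, -177)) = 1/(30797 + (-5 - 15*76)) = 1/(30797 + (-5 - 1140)) = 1/(30797 - 1145) = 1/29652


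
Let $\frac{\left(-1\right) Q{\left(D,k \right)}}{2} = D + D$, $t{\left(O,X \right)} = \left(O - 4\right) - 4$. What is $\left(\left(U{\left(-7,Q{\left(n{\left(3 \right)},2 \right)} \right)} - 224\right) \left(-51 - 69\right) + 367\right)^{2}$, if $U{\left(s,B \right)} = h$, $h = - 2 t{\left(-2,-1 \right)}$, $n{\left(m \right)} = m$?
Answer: $617373409$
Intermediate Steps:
$t{\left(O,X \right)} = -8 + O$ ($t{\left(O,X \right)} = \left(-4 + O\right) - 4 = -8 + O$)
$Q{\left(D,k \right)} = - 4 D$ ($Q{\left(D,k \right)} = - 2 \left(D + D\right) = - 2 \cdot 2 D = - 4 D$)
$h = 20$ ($h = - 2 \left(-8 - 2\right) = \left(-2\right) \left(-10\right) = 20$)
$U{\left(s,B \right)} = 20$
$\left(\left(U{\left(-7,Q{\left(n{\left(3 \right)},2 \right)} \right)} - 224\right) \left(-51 - 69\right) + 367\right)^{2} = \left(\left(20 - 224\right) \left(-51 - 69\right) + 367\right)^{2} = \left(\left(-204\right) \left(-120\right) + 367\right)^{2} = \left(24480 + 367\right)^{2} = 24847^{2} = 617373409$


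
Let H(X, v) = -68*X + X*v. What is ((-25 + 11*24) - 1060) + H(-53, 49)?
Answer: 186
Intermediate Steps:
((-25 + 11*24) - 1060) + H(-53, 49) = ((-25 + 11*24) - 1060) - 53*(-68 + 49) = ((-25 + 264) - 1060) - 53*(-19) = (239 - 1060) + 1007 = -821 + 1007 = 186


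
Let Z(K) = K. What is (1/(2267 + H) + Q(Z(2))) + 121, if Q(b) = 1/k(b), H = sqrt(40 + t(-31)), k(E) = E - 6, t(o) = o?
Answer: 548207/4540 ≈ 120.75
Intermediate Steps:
k(E) = -6 + E
H = 3 (H = sqrt(40 - 31) = sqrt(9) = 3)
Q(b) = 1/(-6 + b)
(1/(2267 + H) + Q(Z(2))) + 121 = (1/(2267 + 3) + 1/(-6 + 2)) + 121 = (1/2270 + 1/(-4)) + 121 = (1/2270 - 1/4) + 121 = -1133/4540 + 121 = 548207/4540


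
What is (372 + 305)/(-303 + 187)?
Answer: -677/116 ≈ -5.8362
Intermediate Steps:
(372 + 305)/(-303 + 187) = 677/(-116) = 677*(-1/116) = -677/116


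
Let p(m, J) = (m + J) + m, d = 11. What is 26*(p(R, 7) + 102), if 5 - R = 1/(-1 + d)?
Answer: 15444/5 ≈ 3088.8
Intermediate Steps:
R = 49/10 (R = 5 - 1/(-1 + 11) = 5 - 1/10 = 49/10 ≈ 4.9000)
p(m, J) = J + 2*m (p(m, J) = (J + m) + m = J + 2*m)
26*(p(R, 7) + 102) = 26*((7 + 2*(49/10)) + 102) = 26*((7 + 49/5) + 102) = 26*(84/5 + 102) = 26*(594/5) = 15444/5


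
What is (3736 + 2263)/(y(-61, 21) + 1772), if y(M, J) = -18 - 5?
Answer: 5999/1749 ≈ 3.4300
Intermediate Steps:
y(M, J) = -23
(3736 + 2263)/(y(-61, 21) + 1772) = (3736 + 2263)/(-23 + 1772) = 5999/1749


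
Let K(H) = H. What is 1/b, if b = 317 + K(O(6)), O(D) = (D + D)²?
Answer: 1/461 ≈ 0.0021692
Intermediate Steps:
O(D) = 4*D² (O(D) = (2*D)² = 4*D²)
b = 461 (b = 317 + 4*6² = 317 + 4*36 = 317 + 144 = 461)
1/b = 1/461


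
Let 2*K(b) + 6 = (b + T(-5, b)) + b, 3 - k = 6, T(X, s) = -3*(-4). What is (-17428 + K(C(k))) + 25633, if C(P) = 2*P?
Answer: 8202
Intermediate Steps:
T(X, s) = 12
k = -3 (k = 3 - 1*6 = 3 - 6 = -3)
K(b) = 3 + b (K(b) = -3 + ((b + 12) + b)/2 = -3 + ((12 + b) + b)/2 = -3 + (12 + 2*b)/2 = -3 + (6 + b) = 3 + b)
(-17428 + K(C(k))) + 25633 = (-17428 + (3 + 2*(-3))) + 25633 = (-17428 + (3 - 6)) + 25633 = (-17428 - 3) + 25633 = -17431 + 25633 = 8202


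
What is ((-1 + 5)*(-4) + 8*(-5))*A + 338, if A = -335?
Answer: 19098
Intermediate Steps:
((-1 + 5)*(-4) + 8*(-5))*A + 338 = ((-1 + 5)*(-4) + 8*(-5))*(-335) + 338 = (4*(-4) - 40)*(-335) + 338 = (-16 - 40)*(-335) + 338 = -56*(-335) + 338 = 18760 + 338 = 19098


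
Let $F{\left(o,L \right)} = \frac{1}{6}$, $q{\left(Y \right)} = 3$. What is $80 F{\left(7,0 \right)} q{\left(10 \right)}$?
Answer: $40$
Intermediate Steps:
$F{\left(o,L \right)} = \frac{1}{6}$
$80 F{\left(7,0 \right)} q{\left(10 \right)} = 80 \cdot \frac{1}{6} \cdot 3 = \frac{40}{3} \cdot 3 = 40$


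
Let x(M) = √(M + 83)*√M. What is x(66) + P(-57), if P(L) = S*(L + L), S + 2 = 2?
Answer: √9834 ≈ 99.167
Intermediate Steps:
S = 0 (S = -2 + 2 = 0)
x(M) = √M*√(83 + M) (x(M) = √(83 + M)*√M = √M*√(83 + M))
P(L) = 0 (P(L) = 0*(L + L) = 0*(2*L) = 0)
x(66) + P(-57) = √66*√(83 + 66) + 0 = √66*√149 + 0 = √9834 + 0 = √9834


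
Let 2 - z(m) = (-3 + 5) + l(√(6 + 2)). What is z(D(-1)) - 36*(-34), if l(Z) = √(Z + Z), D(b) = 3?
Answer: 1224 - 2*2^(¼) ≈ 1221.6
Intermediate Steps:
l(Z) = √2*√Z (l(Z) = √(2*Z) = √2*√Z)
z(m) = -2*2^(¼) (z(m) = 2 - ((-3 + 5) + √2*√(√(6 + 2))) = 2 - (2 + √2*√(√8)) = 2 - (2 + √2*√(2*√2)) = 2 - (2 + √2*2^(¾)) = 2 - (2 + 2*2^(¼)) = 2 + (-2 - 2*2^(¼)) = -2*2^(¼))
z(D(-1)) - 36*(-34) = -2*2^(¼) - 36*(-34) = -2*2^(¼) + 1224 = 1224 - 2*2^(¼)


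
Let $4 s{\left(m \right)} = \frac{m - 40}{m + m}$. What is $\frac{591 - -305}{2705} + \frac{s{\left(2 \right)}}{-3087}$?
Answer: $\frac{22179011}{66802680} \approx 0.33201$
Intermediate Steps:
$s{\left(m \right)} = \frac{-40 + m}{8 m}$ ($s{\left(m \right)} = \frac{\left(m - 40\right) \frac{1}{m + m}}{4} = \frac{\left(-40 + m\right) \frac{1}{2 m}}{4} = \frac{\frac{1}{2} \frac{1}{m} \left(-40 + m\right)}{4} = \frac{-40 + m}{8 m}$)
$\frac{591 - -305}{2705} + \frac{s{\left(2 \right)}}{-3087} = \frac{591 - -305}{2705} + \frac{\frac{1}{8} \cdot \frac{1}{2} \left(-40 + 2\right)}{-3087} = \left(591 + 305\right) \frac{1}{2705} + \frac{1}{8} \cdot \frac{1}{2} \left(-38\right) \left(- \frac{1}{3087}\right) = 896 \cdot \frac{1}{2705} - - \frac{19}{24696} = \frac{896}{2705} + \frac{19}{24696} = \frac{22179011}{66802680}$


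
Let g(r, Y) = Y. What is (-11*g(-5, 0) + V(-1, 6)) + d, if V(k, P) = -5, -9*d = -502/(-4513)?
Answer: -203587/40617 ≈ -5.0124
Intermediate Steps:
d = -502/40617 (d = -(-502)/(9*(-4513)) = -(-502)*(-1)/(9*4513) = -⅑*502/4513 = -502/40617 ≈ -0.012359)
(-11*g(-5, 0) + V(-1, 6)) + d = (-11*0 - 5) - 502/40617 = (0 - 5) - 502/40617 = -5 - 502/40617 = -203587/40617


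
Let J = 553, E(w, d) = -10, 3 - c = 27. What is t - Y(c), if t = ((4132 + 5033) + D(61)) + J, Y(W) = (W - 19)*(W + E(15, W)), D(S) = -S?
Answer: 8195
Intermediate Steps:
c = -24 (c = 3 - 1*27 = 3 - 27 = -24)
Y(W) = (-19 + W)*(-10 + W) (Y(W) = (W - 19)*(W - 10) = (-19 + W)*(-10 + W))
t = 9657 (t = ((4132 + 5033) - 1*61) + 553 = (9165 - 61) + 553 = 9104 + 553 = 9657)
t - Y(c) = 9657 - (190 + (-24)**2 - 29*(-24)) = 9657 - (190 + 576 + 696) = 9657 - 1*1462 = 9657 - 1462 = 8195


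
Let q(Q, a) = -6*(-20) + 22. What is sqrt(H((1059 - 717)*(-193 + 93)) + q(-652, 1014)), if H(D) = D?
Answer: I*sqrt(34058) ≈ 184.55*I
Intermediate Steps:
q(Q, a) = 142 (q(Q, a) = 120 + 22 = 142)
sqrt(H((1059 - 717)*(-193 + 93)) + q(-652, 1014)) = sqrt((1059 - 717)*(-193 + 93) + 142) = sqrt(342*(-100) + 142) = sqrt(-34200 + 142) = sqrt(-34058) = I*sqrt(34058)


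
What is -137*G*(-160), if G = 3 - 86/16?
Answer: -52060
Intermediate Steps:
G = -19/8 (G = 3 - 86*1/16 = 3 - 43/8 = -19/8 ≈ -2.3750)
-137*G*(-160) = -137*(-19/8)*(-160) = (2603/8)*(-160) = -52060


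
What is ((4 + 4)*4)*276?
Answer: 8832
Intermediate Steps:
((4 + 4)*4)*276 = (8*4)*276 = 32*276 = 8832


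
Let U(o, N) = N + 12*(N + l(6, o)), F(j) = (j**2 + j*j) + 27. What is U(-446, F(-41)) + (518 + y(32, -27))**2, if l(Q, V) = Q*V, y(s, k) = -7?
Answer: 273066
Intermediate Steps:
F(j) = 27 + 2*j**2 (F(j) = (j**2 + j**2) + 27 = 2*j**2 + 27 = 27 + 2*j**2)
U(o, N) = 13*N + 72*o (U(o, N) = N + 12*(N + 6*o) = N + (12*N + 72*o) = 13*N + 72*o)
U(-446, F(-41)) + (518 + y(32, -27))**2 = (13*(27 + 2*(-41)**2) + 72*(-446)) + (518 - 7)**2 = (13*(27 + 2*1681) - 32112) + 511**2 = (13*(27 + 3362) - 32112) + 261121 = (13*3389 - 32112) + 261121 = (44057 - 32112) + 261121 = 11945 + 261121 = 273066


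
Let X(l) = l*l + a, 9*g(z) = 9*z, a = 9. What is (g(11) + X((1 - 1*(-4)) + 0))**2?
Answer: 2025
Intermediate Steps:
g(z) = z (g(z) = (9*z)/9 = z)
X(l) = 9 + l**2 (X(l) = l*l + 9 = l**2 + 9 = 9 + l**2)
(g(11) + X((1 - 1*(-4)) + 0))**2 = (11 + (9 + ((1 - 1*(-4)) + 0)**2))**2 = (11 + (9 + ((1 + 4) + 0)**2))**2 = (11 + (9 + (5 + 0)**2))**2 = (11 + (9 + 5**2))**2 = (11 + (9 + 25))**2 = (11 + 34)**2 = 45**2 = 2025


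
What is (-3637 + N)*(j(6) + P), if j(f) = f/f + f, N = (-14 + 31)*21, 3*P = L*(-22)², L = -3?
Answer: 1564560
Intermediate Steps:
P = -484 (P = (-3*(-22)²)/3 = (-3*484)/3 = (⅓)*(-1452) = -484)
N = 357 (N = 17*21 = 357)
j(f) = 1 + f
(-3637 + N)*(j(6) + P) = (-3637 + 357)*((1 + 6) - 484) = -3280*(7 - 484) = -3280*(-477) = 1564560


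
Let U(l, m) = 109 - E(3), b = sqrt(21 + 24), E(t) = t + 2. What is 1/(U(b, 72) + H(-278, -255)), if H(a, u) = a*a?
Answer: 1/77388 ≈ 1.2922e-5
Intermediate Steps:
E(t) = 2 + t
H(a, u) = a**2
b = 3*sqrt(5) (b = sqrt(45) = 3*sqrt(5) ≈ 6.7082)
U(l, m) = 104 (U(l, m) = 109 - (2 + 3) = 109 - 1*5 = 109 - 5 = 104)
1/(U(b, 72) + H(-278, -255)) = 1/(104 + (-278)**2) = 1/(104 + 77284) = 1/77388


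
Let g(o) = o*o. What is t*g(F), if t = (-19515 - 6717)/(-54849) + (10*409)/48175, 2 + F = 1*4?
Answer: 8442888/3748015 ≈ 2.2526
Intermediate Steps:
F = 2 (F = -2 + 1*4 = -2 + 4 = 2)
g(o) = o²
t = 2110722/3748015 (t = -26232*(-1/54849) + 4090*(1/48175) = 8744/18283 + 818/9635 = 2110722/3748015 ≈ 0.56316)
t*g(F) = (2110722/3748015)*2² = (2110722/3748015)*4 = 8442888/3748015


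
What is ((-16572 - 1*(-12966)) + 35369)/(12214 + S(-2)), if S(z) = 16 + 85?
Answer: 31763/12315 ≈ 2.5792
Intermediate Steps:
S(z) = 101
((-16572 - 1*(-12966)) + 35369)/(12214 + S(-2)) = ((-16572 - 1*(-12966)) + 35369)/(12214 + 101) = ((-16572 + 12966) + 35369)/12315 = (-3606 + 35369)*(1/12315) = 31763*(1/12315) = 31763/12315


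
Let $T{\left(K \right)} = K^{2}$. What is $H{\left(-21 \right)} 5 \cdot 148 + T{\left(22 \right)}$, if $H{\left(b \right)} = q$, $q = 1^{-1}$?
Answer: $1224$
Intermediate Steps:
$q = 1$
$H{\left(b \right)} = 1$
$H{\left(-21 \right)} 5 \cdot 148 + T{\left(22 \right)} = 1 \cdot 5 \cdot 148 + 22^{2} = 1 \cdot 740 + 484 = 740 + 484 = 1224$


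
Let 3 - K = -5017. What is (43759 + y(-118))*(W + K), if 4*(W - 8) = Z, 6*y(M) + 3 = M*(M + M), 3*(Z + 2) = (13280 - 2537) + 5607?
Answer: 309274935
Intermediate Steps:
Z = 5448 (Z = -2 + ((13280 - 2537) + 5607)/3 = -2 + (10743 + 5607)/3 = -2 + (⅓)*16350 = -2 + 5450 = 5448)
y(M) = -½ + M²/3 (y(M) = -½ + (M*(M + M))/6 = -½ + (M*(2*M))/6 = -½ + (2*M²)/6 = -½ + M²/3)
K = 5020 (K = 3 - 1*(-5017) = 3 + 5017 = 5020)
W = 1370 (W = 8 + (¼)*5448 = 8 + 1362 = 1370)
(43759 + y(-118))*(W + K) = (43759 + (-½ + (⅓)*(-118)²))*(1370 + 5020) = (43759 + (-½ + (⅓)*13924))*6390 = (43759 + (-½ + 13924/3))*6390 = (43759 + 27845/6)*6390 = (290399/6)*6390 = 309274935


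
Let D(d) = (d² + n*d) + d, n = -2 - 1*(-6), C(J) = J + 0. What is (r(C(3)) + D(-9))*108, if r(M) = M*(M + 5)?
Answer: 6480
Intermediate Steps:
C(J) = J
n = 4 (n = -2 + 6 = 4)
r(M) = M*(5 + M)
D(d) = d² + 5*d (D(d) = (d² + 4*d) + d = d² + 5*d)
(r(C(3)) + D(-9))*108 = (3*(5 + 3) - 9*(5 - 9))*108 = (3*8 - 9*(-4))*108 = (24 + 36)*108 = 60*108 = 6480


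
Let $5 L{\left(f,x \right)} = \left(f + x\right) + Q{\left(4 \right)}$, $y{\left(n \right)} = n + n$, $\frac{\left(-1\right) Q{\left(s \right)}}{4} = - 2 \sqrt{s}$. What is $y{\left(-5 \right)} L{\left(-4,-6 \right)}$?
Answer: $-12$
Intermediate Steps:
$Q{\left(s \right)} = 8 \sqrt{s}$ ($Q{\left(s \right)} = - 4 \left(- 2 \sqrt{s}\right) = 8 \sqrt{s}$)
$y{\left(n \right)} = 2 n$
$L{\left(f,x \right)} = \frac{16}{5} + \frac{f}{5} + \frac{x}{5}$ ($L{\left(f,x \right)} = \frac{\left(f + x\right) + 8 \sqrt{4}}{5} = \frac{\left(f + x\right) + 8 \cdot 2}{5} = \frac{\left(f + x\right) + 16}{5} = \frac{16 + f + x}{5} = \frac{16}{5} + \frac{f}{5} + \frac{x}{5}$)
$y{\left(-5 \right)} L{\left(-4,-6 \right)} = 2 \left(-5\right) \left(\frac{16}{5} + \frac{1}{5} \left(-4\right) + \frac{1}{5} \left(-6\right)\right) = - 10 \left(\frac{16}{5} - \frac{4}{5} - \frac{6}{5}\right) = \left(-10\right) \frac{6}{5} = -12$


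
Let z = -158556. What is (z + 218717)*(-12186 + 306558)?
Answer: 17709713892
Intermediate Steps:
(z + 218717)*(-12186 + 306558) = (-158556 + 218717)*(-12186 + 306558) = 60161*294372 = 17709713892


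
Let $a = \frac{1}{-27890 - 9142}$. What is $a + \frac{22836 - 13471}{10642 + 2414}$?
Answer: $\frac{14449651}{20145408} \approx 0.71727$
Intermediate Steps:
$a = - \frac{1}{37032}$ ($a = \frac{1}{-37032} = - \frac{1}{37032} \approx -2.7004 \cdot 10^{-5}$)
$a + \frac{22836 - 13471}{10642 + 2414} = - \frac{1}{37032} + \frac{22836 - 13471}{10642 + 2414} = - \frac{1}{37032} + \frac{9365}{13056} = \frac{14449651}{20145408}$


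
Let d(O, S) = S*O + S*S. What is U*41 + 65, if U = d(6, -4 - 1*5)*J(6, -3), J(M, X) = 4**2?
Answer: 17777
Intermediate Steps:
J(M, X) = 16
d(O, S) = S**2 + O*S (d(O, S) = O*S + S**2 = S**2 + O*S)
U = 432 (U = ((-4 - 1*5)*(6 + (-4 - 1*5)))*16 = ((-4 - 5)*(6 + (-4 - 5)))*16 = -9*(6 - 9)*16 = -9*(-3)*16 = 27*16 = 432)
U*41 + 65 = 432*41 + 65 = 17712 + 65 = 17777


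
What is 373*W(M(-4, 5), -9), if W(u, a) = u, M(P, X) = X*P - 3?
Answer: -8579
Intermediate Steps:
M(P, X) = -3 + P*X (M(P, X) = P*X - 3 = -3 + P*X)
373*W(M(-4, 5), -9) = 373*(-3 - 4*5) = 373*(-3 - 20) = 373*(-23) = -8579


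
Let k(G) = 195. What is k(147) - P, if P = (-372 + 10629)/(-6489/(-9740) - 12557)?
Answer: 23948147925/122298691 ≈ 195.82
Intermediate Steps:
P = -99903180/122298691 (P = 10257/(-6489*(-1/9740) - 12557) = 10257/(6489/9740 - 12557) = 10257/(-122298691/9740) = 10257*(-9740/122298691) = -99903180/122298691 ≈ -0.81688)
k(147) - P = 195 - 1*(-99903180/122298691) = 195 + 99903180/122298691 = 23948147925/122298691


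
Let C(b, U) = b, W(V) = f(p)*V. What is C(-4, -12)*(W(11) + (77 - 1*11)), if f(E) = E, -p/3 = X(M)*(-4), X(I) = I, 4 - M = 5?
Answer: 264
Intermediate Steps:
M = -1 (M = 4 - 1*5 = 4 - 5 = -1)
p = -12 (p = -(-3)*(-4) = -3*4 = -12)
W(V) = -12*V
C(-4, -12)*(W(11) + (77 - 1*11)) = -4*(-12*11 + (77 - 1*11)) = -4*(-132 + (77 - 11)) = -4*(-132 + 66) = -4*(-66) = 264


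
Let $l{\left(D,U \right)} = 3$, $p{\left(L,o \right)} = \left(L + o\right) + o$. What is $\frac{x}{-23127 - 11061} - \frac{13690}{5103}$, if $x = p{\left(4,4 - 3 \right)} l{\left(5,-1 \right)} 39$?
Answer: $- \frac{11228953}{4153842} \approx -2.7033$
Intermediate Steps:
$p{\left(L,o \right)} = L + 2 o$
$x = 702$ ($x = \left(4 + 2 \left(4 - 3\right)\right) 3 \cdot 39 = \left(4 + 2 \cdot 1\right) 3 \cdot 39 = \left(4 + 2\right) 3 \cdot 39 = 6 \cdot 3 \cdot 39 = 18 \cdot 39 = 702$)
$\frac{x}{-23127 - 11061} - \frac{13690}{5103} = \frac{702}{-23127 - 11061} - \frac{13690}{5103} = \frac{702}{-34188} - \frac{13690}{5103} = 702 \left(- \frac{1}{34188}\right) - \frac{13690}{5103} = - \frac{117}{5698} - \frac{13690}{5103} = - \frac{11228953}{4153842}$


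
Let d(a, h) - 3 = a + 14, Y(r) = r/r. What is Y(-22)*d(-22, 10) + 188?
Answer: 183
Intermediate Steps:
Y(r) = 1
d(a, h) = 17 + a (d(a, h) = 3 + (a + 14) = 3 + (14 + a) = 17 + a)
Y(-22)*d(-22, 10) + 188 = 1*(17 - 22) + 188 = 1*(-5) + 188 = -5 + 188 = 183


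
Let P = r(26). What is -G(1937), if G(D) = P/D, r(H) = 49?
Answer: -49/1937 ≈ -0.025297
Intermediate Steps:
P = 49
G(D) = 49/D
-G(1937) = -49/1937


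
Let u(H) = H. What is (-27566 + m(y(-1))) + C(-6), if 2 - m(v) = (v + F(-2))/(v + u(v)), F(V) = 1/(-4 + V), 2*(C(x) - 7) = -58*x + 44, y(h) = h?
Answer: -328339/12 ≈ -27362.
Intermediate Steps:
C(x) = 29 - 29*x (C(x) = 7 + (-58*x + 44)/2 = 7 + (44 - 58*x)/2 = 7 + (22 - 29*x) = 29 - 29*x)
m(v) = 2 - (-⅙ + v)/(2*v) (m(v) = 2 - (v + 1/(-4 - 2))/(v + v) = 2 - (v + 1/(-6))/(2*v) = 2 - (v - ⅙)*1/(2*v) = 2 - (-⅙ + v)*1/(2*v) = 2 - (-⅙ + v)/(2*v))
(-27566 + m(y(-1))) + C(-6) = (-27566 + (1/12)*(1 + 18*(-1))/(-1)) + (29 - 29*(-6)) = (-27566 + (1/12)*(-1)*(1 - 18)) + (29 + 174) = (-27566 + (1/12)*(-1)*(-17)) + 203 = (-27566 + 17/12) + 203 = -330775/12 + 203 = -328339/12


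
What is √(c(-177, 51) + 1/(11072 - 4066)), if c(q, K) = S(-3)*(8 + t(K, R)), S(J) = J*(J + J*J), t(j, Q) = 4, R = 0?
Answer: I*√10602144770/7006 ≈ 14.697*I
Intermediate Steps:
S(J) = J*(J + J²)
c(q, K) = -216 (c(q, K) = ((-3)²*(1 - 3))*(8 + 4) = (9*(-2))*12 = -18*12 = -216)
√(c(-177, 51) + 1/(11072 - 4066)) = √(-216 + 1/(11072 - 4066)) = √(-216 + 1/7006) = √(-1513295/7006) = I*√10602144770/7006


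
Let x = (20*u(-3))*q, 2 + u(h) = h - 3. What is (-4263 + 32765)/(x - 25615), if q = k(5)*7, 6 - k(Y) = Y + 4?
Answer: -28502/22255 ≈ -1.2807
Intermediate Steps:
k(Y) = 2 - Y (k(Y) = 6 - (Y + 4) = 6 - (4 + Y) = 6 + (-4 - Y) = 2 - Y)
u(h) = -5 + h (u(h) = -2 + (h - 3) = -2 + (-3 + h) = -5 + h)
q = -21 (q = (2 - 1*5)*7 = (2 - 5)*7 = -3*7 = -21)
x = 3360 (x = (20*(-5 - 3))*(-21) = (20*(-8))*(-21) = -160*(-21) = 3360)
(-4263 + 32765)/(x - 25615) = (-4263 + 32765)/(3360 - 25615) = 28502/(-22255) = 28502*(-1/22255) = -28502/22255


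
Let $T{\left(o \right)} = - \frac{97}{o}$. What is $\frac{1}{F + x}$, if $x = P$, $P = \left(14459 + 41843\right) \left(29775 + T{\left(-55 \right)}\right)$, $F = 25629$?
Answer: $\frac{55}{92208433639} \approx 5.9647 \cdot 10^{-10}$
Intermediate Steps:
$P = \frac{92207024044}{55}$ ($P = \left(14459 + 41843\right) \left(29775 - \frac{97}{-55}\right) = 56302 \left(29775 - - \frac{97}{55}\right) = 56302 \left(29775 + \frac{97}{55}\right) = 56302 \cdot \frac{1637722}{55} = \frac{92207024044}{55} \approx 1.6765 \cdot 10^{9}$)
$x = \frac{92207024044}{55} \approx 1.6765 \cdot 10^{9}$
$\frac{1}{F + x} = \frac{1}{25629 + \frac{92207024044}{55}} = \frac{1}{\frac{92208433639}{55}} = \frac{55}{92208433639}$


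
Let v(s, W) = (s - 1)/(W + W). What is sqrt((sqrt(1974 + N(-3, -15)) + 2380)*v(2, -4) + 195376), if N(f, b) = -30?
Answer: sqrt(780314 - 9*sqrt(6))/2 ≈ 441.67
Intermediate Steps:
v(s, W) = (-1 + s)/(2*W) (v(s, W) = (-1 + s)/((2*W)) = (-1 + s)*(1/(2*W)) = (-1 + s)/(2*W))
sqrt((sqrt(1974 + N(-3, -15)) + 2380)*v(2, -4) + 195376) = sqrt((sqrt(1974 - 30) + 2380)*((1/2)*(-1 + 2)/(-4)) + 195376) = sqrt((sqrt(1944) + 2380)*((1/2)*(-1/4)*1) + 195376) = sqrt((18*sqrt(6) + 2380)*(-1/8) + 195376) = sqrt((2380 + 18*sqrt(6))*(-1/8) + 195376) = sqrt((-595/2 - 9*sqrt(6)/4) + 195376) = sqrt(390157/2 - 9*sqrt(6)/4)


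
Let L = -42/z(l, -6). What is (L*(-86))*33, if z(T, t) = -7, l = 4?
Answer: -17028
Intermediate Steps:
L = 6 (L = -42/(-7) = -42*(-1/7) = 6)
(L*(-86))*33 = (6*(-86))*33 = -516*33 = -17028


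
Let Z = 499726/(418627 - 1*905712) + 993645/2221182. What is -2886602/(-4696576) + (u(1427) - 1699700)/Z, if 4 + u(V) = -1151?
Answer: 480136953041573038323023/163334603373485824 ≈ 2.9396e+6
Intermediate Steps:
u(V) = -1155 (u(V) = -4 - 1151 = -1155)
Z = -69554757923/120211603830 (Z = 499726/(418627 - 905712) + 993645*(1/2221182) = 499726/(-487085) + 110405/246798 = 499726*(-1/487085) + 110405/246798 = -499726/487085 + 110405/246798 = -69554757923/120211603830 ≈ -0.57860)
-2886602/(-4696576) + (u(1427) - 1699700)/Z = -2886602/(-4696576) + (-1155 - 1699700)/(-69554757923/120211603830) = -2886602*(-1/4696576) - 1700855*(-120211603830/69554757923) = 1443301/2348288 + 204462507432274650/69554757923 = 480136953041573038323023/163334603373485824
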